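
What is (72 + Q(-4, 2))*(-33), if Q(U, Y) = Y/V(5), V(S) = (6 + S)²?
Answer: -26142/11 ≈ -2376.5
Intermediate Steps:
Q(U, Y) = Y/121 (Q(U, Y) = Y/((6 + 5)²) = Y/(11²) = Y/121)
(72 + Q(-4, 2))*(-33) = (72 + (1/121)*2)*(-33) = (72 + 2/121)*(-33) = (8714/121)*(-33) = -26142/11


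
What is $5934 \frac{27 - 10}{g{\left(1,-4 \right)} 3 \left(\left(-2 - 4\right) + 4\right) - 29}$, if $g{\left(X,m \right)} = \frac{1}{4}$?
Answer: $- \frac{201756}{61} \approx -3307.5$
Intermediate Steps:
$g{\left(X,m \right)} = \frac{1}{4}$
$5934 \frac{27 - 10}{g{\left(1,-4 \right)} 3 \left(\left(-2 - 4\right) + 4\right) - 29} = 5934 \frac{27 - 10}{\frac{1}{4} \cdot 3 \left(\left(-2 - 4\right) + 4\right) - 29} = 5934 \frac{17}{\frac{3 \left(-6 + 4\right)}{4} - 29} = 5934 \frac{17}{\frac{3}{4} \left(-2\right) - 29} = 5934 \frac{17}{- \frac{3}{2} - 29} = 5934 \frac{17}{- \frac{61}{2}} = 5934 \cdot 17 \left(- \frac{2}{61}\right) = 5934 \left(- \frac{34}{61}\right) = - \frac{201756}{61}$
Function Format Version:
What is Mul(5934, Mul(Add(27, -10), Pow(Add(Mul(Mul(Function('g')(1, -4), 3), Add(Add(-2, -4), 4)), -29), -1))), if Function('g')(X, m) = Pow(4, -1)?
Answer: Rational(-201756, 61) ≈ -3307.5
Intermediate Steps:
Function('g')(X, m) = Rational(1, 4)
Mul(5934, Mul(Add(27, -10), Pow(Add(Mul(Mul(Function('g')(1, -4), 3), Add(Add(-2, -4), 4)), -29), -1))) = Mul(5934, Mul(Add(27, -10), Pow(Add(Mul(Mul(Rational(1, 4), 3), Add(Add(-2, -4), 4)), -29), -1))) = Mul(5934, Mul(17, Pow(Add(Mul(Rational(3, 4), Add(-6, 4)), -29), -1))) = Mul(5934, Mul(17, Pow(Add(Mul(Rational(3, 4), -2), -29), -1))) = Mul(5934, Mul(17, Pow(Add(Rational(-3, 2), -29), -1))) = Mul(5934, Mul(17, Pow(Rational(-61, 2), -1))) = Mul(5934, Mul(17, Rational(-2, 61))) = Mul(5934, Rational(-34, 61)) = Rational(-201756, 61)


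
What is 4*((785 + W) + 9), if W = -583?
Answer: 844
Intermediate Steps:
4*((785 + W) + 9) = 4*((785 - 583) + 9) = 4*(202 + 9) = 4*211 = 844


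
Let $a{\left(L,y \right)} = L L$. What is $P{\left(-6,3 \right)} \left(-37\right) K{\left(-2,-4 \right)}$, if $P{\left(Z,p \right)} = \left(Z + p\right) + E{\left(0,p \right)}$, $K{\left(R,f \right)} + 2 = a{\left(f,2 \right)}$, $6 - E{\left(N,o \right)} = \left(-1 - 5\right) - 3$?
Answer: $-6216$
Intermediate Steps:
$E{\left(N,o \right)} = 15$ ($E{\left(N,o \right)} = 6 - \left(\left(-1 - 5\right) - 3\right) = 6 - \left(-6 - 3\right) = 6 - -9 = 6 + 9 = 15$)
$a{\left(L,y \right)} = L^{2}$
$K{\left(R,f \right)} = -2 + f^{2}$
$P{\left(Z,p \right)} = 15 + Z + p$ ($P{\left(Z,p \right)} = \left(Z + p\right) + 15 = 15 + Z + p$)
$P{\left(-6,3 \right)} \left(-37\right) K{\left(-2,-4 \right)} = \left(15 - 6 + 3\right) \left(-37\right) \left(-2 + \left(-4\right)^{2}\right) = 12 \left(-37\right) \left(-2 + 16\right) = \left(-444\right) 14 = -6216$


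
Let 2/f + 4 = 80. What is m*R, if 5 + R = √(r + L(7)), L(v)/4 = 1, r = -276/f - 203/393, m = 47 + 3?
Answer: -250 + 50*I*√1619323095/393 ≈ -250.0 + 5119.7*I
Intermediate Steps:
f = 1/38 (f = 2/(-4 + 80) = 2/76 = 2*(1/76) = 1/38 ≈ 0.026316)
m = 50
r = -4121987/393 (r = -276/1/38 - 203/393 = -276*38 - 203*1/393 = -10488 - 203/393 = -4121987/393 ≈ -10489.)
L(v) = 4 (L(v) = 4*1 = 4)
R = -5 + I*√1619323095/393 (R = -5 + √(-4121987/393 + 4) = -5 + √(-4120415/393) = -5 + I*√1619323095/393 ≈ -5.0 + 102.39*I)
m*R = 50*(-5 + I*√1619323095/393) = -250 + 50*I*√1619323095/393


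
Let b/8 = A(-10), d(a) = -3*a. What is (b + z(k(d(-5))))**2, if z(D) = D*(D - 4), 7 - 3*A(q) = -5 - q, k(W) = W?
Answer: 261121/9 ≈ 29013.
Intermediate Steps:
A(q) = 4 + q/3 (A(q) = 7/3 - (-5 - q)/3 = 7/3 + (5/3 + q/3) = 4 + q/3)
z(D) = D*(-4 + D)
b = 16/3 (b = 8*(4 + (1/3)*(-10)) = 8*(4 - 10/3) = 8*(2/3) = 16/3 ≈ 5.3333)
(b + z(k(d(-5))))**2 = (16/3 + (-3*(-5))*(-4 - 3*(-5)))**2 = (16/3 + 15*(-4 + 15))**2 = (16/3 + 15*11)**2 = (16/3 + 165)**2 = (511/3)**2 = 261121/9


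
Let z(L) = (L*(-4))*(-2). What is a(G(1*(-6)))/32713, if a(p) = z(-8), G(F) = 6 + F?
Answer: -64/32713 ≈ -0.0019564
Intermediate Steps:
z(L) = 8*L (z(L) = -4*L*(-2) = 8*L)
a(p) = -64 (a(p) = 8*(-8) = -64)
a(G(1*(-6)))/32713 = -64/32713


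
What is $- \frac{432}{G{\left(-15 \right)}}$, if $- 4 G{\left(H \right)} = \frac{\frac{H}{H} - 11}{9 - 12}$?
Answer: $\frac{2592}{5} \approx 518.4$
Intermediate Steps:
$G{\left(H \right)} = - \frac{5}{6}$ ($G{\left(H \right)} = - \frac{\left(\frac{H}{H} - 11\right) \frac{1}{9 - 12}}{4} = - \frac{\left(1 - 11\right) \frac{1}{-3}}{4} = - \frac{\left(-10\right) \left(- \frac{1}{3}\right)}{4} = \left(- \frac{1}{4}\right) \frac{10}{3} = - \frac{5}{6}$)
$- \frac{432}{G{\left(-15 \right)}} = - \frac{432}{- \frac{5}{6}} = \left(-432\right) \left(- \frac{6}{5}\right) = \frac{2592}{5}$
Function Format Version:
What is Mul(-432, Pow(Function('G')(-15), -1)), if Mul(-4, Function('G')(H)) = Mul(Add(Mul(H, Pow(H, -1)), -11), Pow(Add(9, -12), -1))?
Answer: Rational(2592, 5) ≈ 518.40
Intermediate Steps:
Function('G')(H) = Rational(-5, 6) (Function('G')(H) = Mul(Rational(-1, 4), Mul(Add(Mul(H, Pow(H, -1)), -11), Pow(Add(9, -12), -1))) = Mul(Rational(-1, 4), Mul(Add(1, -11), Pow(-3, -1))) = Mul(Rational(-1, 4), Mul(-10, Rational(-1, 3))) = Mul(Rational(-1, 4), Rational(10, 3)) = Rational(-5, 6))
Mul(-432, Pow(Function('G')(-15), -1)) = Mul(-432, Pow(Rational(-5, 6), -1)) = Mul(-432, Rational(-6, 5)) = Rational(2592, 5)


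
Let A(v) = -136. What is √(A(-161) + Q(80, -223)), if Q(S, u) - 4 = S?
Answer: 2*I*√13 ≈ 7.2111*I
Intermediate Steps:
Q(S, u) = 4 + S
√(A(-161) + Q(80, -223)) = √(-136 + (4 + 80)) = √(-136 + 84) = √(-52) = 2*I*√13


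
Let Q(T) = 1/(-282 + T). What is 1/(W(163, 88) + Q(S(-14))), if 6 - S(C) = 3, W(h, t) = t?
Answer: 279/24551 ≈ 0.011364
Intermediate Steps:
S(C) = 3 (S(C) = 6 - 1*3 = 6 - 3 = 3)
1/(W(163, 88) + Q(S(-14))) = 1/(88 + 1/(-282 + 3)) = 1/(88 + 1/(-279)) = 1/(88 - 1/279) = 1/(24551/279) = 279/24551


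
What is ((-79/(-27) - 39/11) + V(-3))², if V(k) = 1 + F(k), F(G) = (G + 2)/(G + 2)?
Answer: 168100/88209 ≈ 1.9057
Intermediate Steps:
F(G) = 1 (F(G) = (2 + G)/(2 + G) = 1)
V(k) = 2 (V(k) = 1 + 1 = 2)
((-79/(-27) - 39/11) + V(-3))² = ((-79/(-27) - 39/11) + 2)² = ((-79*(-1/27) - 39*1/11) + 2)² = ((79/27 - 39/11) + 2)² = (-184/297 + 2)² = (410/297)² = 168100/88209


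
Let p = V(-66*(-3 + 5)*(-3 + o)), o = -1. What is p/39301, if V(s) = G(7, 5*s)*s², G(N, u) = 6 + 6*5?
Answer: 10036224/39301 ≈ 255.37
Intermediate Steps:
G(N, u) = 36 (G(N, u) = 6 + 30 = 36)
V(s) = 36*s²
p = 10036224 (p = 36*(-66*(-3 + 5)*(-3 - 1))² = 36*(-132*(-4))² = 36*(-66*(-8))² = 36*528² = 36*278784 = 10036224)
p/39301 = 10036224/39301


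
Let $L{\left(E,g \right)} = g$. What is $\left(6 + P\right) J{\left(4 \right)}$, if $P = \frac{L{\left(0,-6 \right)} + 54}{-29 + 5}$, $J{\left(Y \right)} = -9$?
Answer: $-36$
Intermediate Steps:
$P = -2$ ($P = \frac{-6 + 54}{-29 + 5} = \frac{48}{-24} = 48 \left(- \frac{1}{24}\right) = -2$)
$\left(6 + P\right) J{\left(4 \right)} = \left(6 - 2\right) \left(-9\right) = 4 \left(-9\right) = -36$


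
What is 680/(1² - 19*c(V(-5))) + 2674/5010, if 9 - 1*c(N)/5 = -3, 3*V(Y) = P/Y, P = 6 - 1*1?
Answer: -10621/167835 ≈ -0.063282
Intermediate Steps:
P = 5 (P = 6 - 1 = 5)
V(Y) = 5/(3*Y) (V(Y) = (5/Y)/3 = 5/(3*Y))
c(N) = 60 (c(N) = 45 - 5*(-3) = 45 + 15 = 60)
680/(1² - 19*c(V(-5))) + 2674/5010 = 680/(1² - 19*60) + 2674/5010 = 680/(1 - 1140) + 2674*(1/5010) = 680/(-1139) + 1337/2505 = 680*(-1/1139) + 1337/2505 = -40/67 + 1337/2505 = -10621/167835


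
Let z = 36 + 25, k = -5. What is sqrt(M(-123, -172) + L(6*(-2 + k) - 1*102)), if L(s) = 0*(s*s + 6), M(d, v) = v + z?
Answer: I*sqrt(111) ≈ 10.536*I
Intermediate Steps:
z = 61
M(d, v) = 61 + v (M(d, v) = v + 61 = 61 + v)
L(s) = 0 (L(s) = 0*(s**2 + 6) = 0*(6 + s**2) = 0)
sqrt(M(-123, -172) + L(6*(-2 + k) - 1*102)) = sqrt((61 - 172) + 0) = sqrt(-111 + 0) = sqrt(-111) = I*sqrt(111)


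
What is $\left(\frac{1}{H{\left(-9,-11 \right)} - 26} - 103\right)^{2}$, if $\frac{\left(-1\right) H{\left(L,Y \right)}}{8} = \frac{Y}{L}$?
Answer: $\frac{1100580625}{103684} \approx 10615.0$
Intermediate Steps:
$H{\left(L,Y \right)} = - \frac{8 Y}{L}$ ($H{\left(L,Y \right)} = - 8 \frac{Y}{L} = - \frac{8 Y}{L}$)
$\left(\frac{1}{H{\left(-9,-11 \right)} - 26} - 103\right)^{2} = \left(\frac{1}{\left(-8\right) \left(-11\right) \frac{1}{-9} - 26} - 103\right)^{2} = \left(\frac{1}{\left(-8\right) \left(-11\right) \left(- \frac{1}{9}\right) - 26} - 103\right)^{2} = \left(\frac{1}{- \frac{88}{9} - 26} - 103\right)^{2} = \left(\frac{1}{- \frac{322}{9}} - 103\right)^{2} = \left(- \frac{9}{322} - 103\right)^{2} = \left(- \frac{33175}{322}\right)^{2} = \frac{1100580625}{103684}$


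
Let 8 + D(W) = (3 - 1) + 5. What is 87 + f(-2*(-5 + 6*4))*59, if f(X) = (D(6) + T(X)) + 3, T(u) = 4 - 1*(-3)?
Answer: 618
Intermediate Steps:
T(u) = 7 (T(u) = 4 + 3 = 7)
D(W) = -1 (D(W) = -8 + ((3 - 1) + 5) = -8 + (2 + 5) = -8 + 7 = -1)
f(X) = 9 (f(X) = (-1 + 7) + 3 = 6 + 3 = 9)
87 + f(-2*(-5 + 6*4))*59 = 87 + 9*59 = 87 + 531 = 618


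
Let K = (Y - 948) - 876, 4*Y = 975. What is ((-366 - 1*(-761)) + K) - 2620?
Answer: -15221/4 ≈ -3805.3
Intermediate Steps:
Y = 975/4 (Y = (¼)*975 = 975/4 ≈ 243.75)
K = -6321/4 (K = (975/4 - 948) - 876 = -2817/4 - 876 = -6321/4 ≈ -1580.3)
((-366 - 1*(-761)) + K) - 2620 = ((-366 - 1*(-761)) - 6321/4) - 2620 = ((-366 + 761) - 6321/4) - 2620 = (395 - 6321/4) - 2620 = -4741/4 - 2620 = -15221/4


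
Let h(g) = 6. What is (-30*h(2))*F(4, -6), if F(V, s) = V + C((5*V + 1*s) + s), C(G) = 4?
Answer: -1440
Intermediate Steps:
F(V, s) = 4 + V (F(V, s) = V + 4 = 4 + V)
(-30*h(2))*F(4, -6) = (-30*6)*(4 + 4) = -180*8 = -1440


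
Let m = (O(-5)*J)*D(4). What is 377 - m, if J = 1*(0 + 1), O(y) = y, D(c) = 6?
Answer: 407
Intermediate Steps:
J = 1 (J = 1*1 = 1)
m = -30 (m = -5*1*6 = -5*6 = -30)
377 - m = 377 - 1*(-30) = 377 + 30 = 407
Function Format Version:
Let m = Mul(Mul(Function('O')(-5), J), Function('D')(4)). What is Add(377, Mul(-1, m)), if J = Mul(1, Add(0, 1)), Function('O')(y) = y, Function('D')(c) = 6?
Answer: 407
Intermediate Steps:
J = 1 (J = Mul(1, 1) = 1)
m = -30 (m = Mul(Mul(-5, 1), 6) = Mul(-5, 6) = -30)
Add(377, Mul(-1, m)) = Add(377, Mul(-1, -30)) = Add(377, 30) = 407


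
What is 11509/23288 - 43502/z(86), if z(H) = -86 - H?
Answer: 253763531/1001384 ≈ 253.41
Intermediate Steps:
11509/23288 - 43502/z(86) = 11509/23288 - 43502/(-86 - 1*86) = 11509*(1/23288) - 43502/(-86 - 86) = 11509/23288 - 43502/(-172) = 11509/23288 - 43502*(-1/172) = 11509/23288 + 21751/86 = 253763531/1001384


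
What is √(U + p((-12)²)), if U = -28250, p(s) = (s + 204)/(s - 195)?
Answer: 3*I*√907358/17 ≈ 168.1*I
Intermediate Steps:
p(s) = (204 + s)/(-195 + s)
√(U + p((-12)²)) = √(-28250 + (204 + (-12)²)/(-195 + (-12)²)) = √(-28250 + (204 + 144)/(-195 + 144)) = √(-28250 + 348/(-51)) = √(-28250 - 1/51*348) = √(-28250 - 116/17) = √(-480366/17) = 3*I*√907358/17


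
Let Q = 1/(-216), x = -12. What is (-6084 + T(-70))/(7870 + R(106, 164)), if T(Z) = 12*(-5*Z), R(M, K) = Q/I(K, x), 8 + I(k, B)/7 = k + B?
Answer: -410199552/1713519359 ≈ -0.23939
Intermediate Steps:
I(k, B) = -56 + 7*B + 7*k (I(k, B) = -56 + 7*(k + B) = -56 + 7*(B + k) = -56 + (7*B + 7*k) = -56 + 7*B + 7*k)
Q = -1/216 ≈ -0.0046296
R(M, K) = -1/(216*(-140 + 7*K)) (R(M, K) = -1/(216*(-56 + 7*(-12) + 7*K)) = -1/(216*(-56 - 84 + 7*K)) = -1/(216*(-140 + 7*K)))
T(Z) = -60*Z
(-6084 + T(-70))/(7870 + R(106, 164)) = (-6084 - 60*(-70))/(7870 - 1/(-30240 + 1512*164)) = (-6084 + 4200)/(7870 - 1/(-30240 + 247968)) = -1884/(7870 - 1/217728) = -1884/1713519359/217728 = -1884*217728/1713519359 = -410199552/1713519359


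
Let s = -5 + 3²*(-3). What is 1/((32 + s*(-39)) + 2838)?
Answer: 1/4118 ≈ 0.00024284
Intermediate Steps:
s = -32 (s = -5 + 9*(-3) = -5 - 27 = -32)
1/((32 + s*(-39)) + 2838) = 1/((32 - 32*(-39)) + 2838) = 1/((32 + 1248) + 2838) = 1/(1280 + 2838) = 1/4118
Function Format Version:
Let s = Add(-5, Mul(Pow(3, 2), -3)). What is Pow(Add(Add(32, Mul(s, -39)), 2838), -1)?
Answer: Rational(1, 4118) ≈ 0.00024284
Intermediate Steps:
s = -32 (s = Add(-5, Mul(9, -3)) = Add(-5, -27) = -32)
Pow(Add(Add(32, Mul(s, -39)), 2838), -1) = Pow(Add(Add(32, Mul(-32, -39)), 2838), -1) = Pow(Add(Add(32, 1248), 2838), -1) = Pow(Add(1280, 2838), -1) = Pow(4118, -1) = Rational(1, 4118)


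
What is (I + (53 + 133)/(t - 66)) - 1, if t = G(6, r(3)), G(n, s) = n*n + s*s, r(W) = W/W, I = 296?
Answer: 8369/29 ≈ 288.59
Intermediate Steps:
r(W) = 1
G(n, s) = n² + s²
t = 37 (t = 6² + 1² = 36 + 1 = 37)
(I + (53 + 133)/(t - 66)) - 1 = (296 + (53 + 133)/(37 - 66)) - 1 = (296 + 186/(-29)) - 1 = (296 + 186*(-1/29)) - 1 = (296 - 186/29) - 1 = 8398/29 - 1 = 8369/29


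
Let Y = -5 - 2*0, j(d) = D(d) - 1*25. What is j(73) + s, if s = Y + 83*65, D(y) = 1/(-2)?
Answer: 10729/2 ≈ 5364.5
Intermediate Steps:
D(y) = -½
j(d) = -51/2 (j(d) = -½ - 1*25 = -½ - 25 = -51/2)
Y = -5 (Y = -5 + 0 = -5)
s = 5390 (s = -5 + 83*65 = -5 + 5395 = 5390)
j(73) + s = -51/2 + 5390 = 10729/2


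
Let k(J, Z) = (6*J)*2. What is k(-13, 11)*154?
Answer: -24024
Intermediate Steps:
k(J, Z) = 12*J
k(-13, 11)*154 = (12*(-13))*154 = -156*154 = -24024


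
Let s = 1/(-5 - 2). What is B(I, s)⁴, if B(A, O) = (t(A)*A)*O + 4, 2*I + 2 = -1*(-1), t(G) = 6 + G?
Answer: 228886641/614656 ≈ 372.38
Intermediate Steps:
I = -½ (I = -1 + (-1*(-1))/2 = -1 + (½)*1 = -1 + ½ = -½ ≈ -0.50000)
s = -⅐ (s = 1/(-7) = -⅐ ≈ -0.14286)
B(A, O) = 4 + A*O*(6 + A) (B(A, O) = ((6 + A)*A)*O + 4 = (A*(6 + A))*O + 4 = A*O*(6 + A) + 4 = 4 + A*O*(6 + A))
B(I, s)⁴ = (4 - ½*(-⅐)*(6 - ½))⁴ = (4 - ½*(-⅐)*11/2)⁴ = (4 + 11/28)⁴ = (123/28)⁴ = 228886641/614656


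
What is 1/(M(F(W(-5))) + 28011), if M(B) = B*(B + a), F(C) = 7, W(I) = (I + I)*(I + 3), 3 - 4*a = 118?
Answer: 4/111435 ≈ 3.5895e-5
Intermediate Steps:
a = -115/4 (a = ¾ - ¼*118 = ¾ - 59/2 = -115/4 ≈ -28.750)
W(I) = 2*I*(3 + I) (W(I) = (2*I)*(3 + I) = 2*I*(3 + I))
M(B) = B*(-115/4 + B) (M(B) = B*(B - 115/4) = B*(-115/4 + B))
1/(M(F(W(-5))) + 28011) = 1/((¼)*7*(-115 + 4*7) + 28011) = 1/((¼)*7*(-115 + 28) + 28011) = 1/((¼)*7*(-87) + 28011) = 1/(-609/4 + 28011) = 1/(111435/4) = 4/111435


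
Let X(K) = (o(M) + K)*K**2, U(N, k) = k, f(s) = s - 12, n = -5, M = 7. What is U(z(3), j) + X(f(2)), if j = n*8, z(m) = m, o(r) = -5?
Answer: -1540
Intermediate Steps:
f(s) = -12 + s
j = -40 (j = -5*8 = -40)
X(K) = K**2*(-5 + K) (X(K) = (-5 + K)*K**2 = K**2*(-5 + K))
U(z(3), j) + X(f(2)) = -40 + (-12 + 2)**2*(-5 + (-12 + 2)) = -40 + (-10)**2*(-5 - 10) = -40 + 100*(-15) = -40 - 1500 = -1540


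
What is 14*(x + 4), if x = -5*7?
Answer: -434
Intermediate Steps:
x = -35
14*(x + 4) = 14*(-35 + 4) = 14*(-31) = -434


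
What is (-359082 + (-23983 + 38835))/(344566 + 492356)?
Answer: -172115/418461 ≈ -0.41130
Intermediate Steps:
(-359082 + (-23983 + 38835))/(344566 + 492356) = (-359082 + 14852)/836922 = -344230*1/836922 = -172115/418461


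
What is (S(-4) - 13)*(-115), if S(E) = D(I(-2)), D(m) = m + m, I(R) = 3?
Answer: 805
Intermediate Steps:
D(m) = 2*m
S(E) = 6 (S(E) = 2*3 = 6)
(S(-4) - 13)*(-115) = (6 - 13)*(-115) = -7*(-115) = 805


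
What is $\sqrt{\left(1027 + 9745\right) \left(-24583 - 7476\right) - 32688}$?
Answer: $22 i \sqrt{713579} \approx 18584.0 i$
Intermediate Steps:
$\sqrt{\left(1027 + 9745\right) \left(-24583 - 7476\right) - 32688} = \sqrt{10772 \left(-32059\right) - 32688} = \sqrt{-345339548 - 32688} = \sqrt{-345372236} = 22 i \sqrt{713579}$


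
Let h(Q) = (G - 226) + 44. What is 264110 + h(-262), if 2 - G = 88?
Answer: 263842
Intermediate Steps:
G = -86 (G = 2 - 1*88 = 2 - 88 = -86)
h(Q) = -268 (h(Q) = (-86 - 226) + 44 = -312 + 44 = -268)
264110 + h(-262) = 264110 - 268 = 263842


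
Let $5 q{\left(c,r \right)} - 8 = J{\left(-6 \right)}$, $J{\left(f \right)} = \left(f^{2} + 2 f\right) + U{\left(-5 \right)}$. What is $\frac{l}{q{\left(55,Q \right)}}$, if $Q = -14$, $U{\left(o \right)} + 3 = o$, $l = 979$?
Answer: $\frac{4895}{24} \approx 203.96$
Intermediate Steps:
$U{\left(o \right)} = -3 + o$
$J{\left(f \right)} = -8 + f^{2} + 2 f$ ($J{\left(f \right)} = \left(f^{2} + 2 f\right) - 8 = -8 + f^{2} + 2 f$)
$q{\left(c,r \right)} = \frac{24}{5}$ ($q{\left(c,r \right)} = \frac{8}{5} + \frac{-8 + \left(-6\right)^{2} + 2 \left(-6\right)}{5} = \frac{8}{5} + \frac{-8 + 36 - 12}{5} = \frac{8}{5} + \frac{1}{5} \cdot 16 = \frac{8}{5} + \frac{16}{5} = \frac{24}{5}$)
$\frac{l}{q{\left(55,Q \right)}} = \frac{979}{\frac{24}{5}} = 979 \cdot \frac{5}{24} = \frac{4895}{24}$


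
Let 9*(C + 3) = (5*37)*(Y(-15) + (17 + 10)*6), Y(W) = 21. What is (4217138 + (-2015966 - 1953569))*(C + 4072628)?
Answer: 3027976703480/3 ≈ 1.0093e+12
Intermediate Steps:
C = 11276/3 (C = -3 + ((5*37)*(21 + (17 + 10)*6))/9 = -3 + (185*(21 + 27*6))/9 = -3 + (185*(21 + 162))/9 = -3 + (185*183)/9 = -3 + (⅑)*33855 = -3 + 11285/3 = 11276/3 ≈ 3758.7)
(4217138 + (-2015966 - 1953569))*(C + 4072628) = (4217138 + (-2015966 - 1953569))*(11276/3 + 4072628) = (4217138 - 3969535)*(12229160/3) = 247603*(12229160/3) = 3027976703480/3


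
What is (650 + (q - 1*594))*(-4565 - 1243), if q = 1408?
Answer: -8502912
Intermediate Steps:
(650 + (q - 1*594))*(-4565 - 1243) = (650 + (1408 - 1*594))*(-4565 - 1243) = (650 + (1408 - 594))*(-5808) = (650 + 814)*(-5808) = 1464*(-5808) = -8502912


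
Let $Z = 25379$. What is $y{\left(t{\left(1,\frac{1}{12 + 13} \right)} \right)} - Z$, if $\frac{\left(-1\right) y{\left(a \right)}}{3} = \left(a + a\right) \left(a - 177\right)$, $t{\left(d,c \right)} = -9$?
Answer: $-35423$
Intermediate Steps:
$y{\left(a \right)} = - 6 a \left(-177 + a\right)$ ($y{\left(a \right)} = - 3 \left(a + a\right) \left(a - 177\right) = - 3 \cdot 2 a \left(-177 + a\right) = - 6 a \left(-177 + a\right)$)
$y{\left(t{\left(1,\frac{1}{12 + 13} \right)} \right)} - Z = 6 \left(-9\right) \left(177 - -9\right) - 25379 = 6 \left(-9\right) \left(177 + 9\right) - 25379 = 6 \left(-9\right) 186 - 25379 = -10044 - 25379 = -35423$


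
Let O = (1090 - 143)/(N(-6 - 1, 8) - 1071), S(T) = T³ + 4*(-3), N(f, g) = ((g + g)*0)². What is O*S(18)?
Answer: -1837180/357 ≈ -5146.2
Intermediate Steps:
N(f, g) = 0 (N(f, g) = ((2*g)*0)² = 0² = 0)
S(T) = -12 + T³ (S(T) = T³ - 12 = -12 + T³)
O = -947/1071 (O = (1090 - 143)/(0 - 1071) = 947/(-1071) = 947*(-1/1071) = -947/1071 ≈ -0.88422)
O*S(18) = -947*(-12 + 18³)/1071 = -947*(-12 + 5832)/1071 = -947/1071*5820 = -1837180/357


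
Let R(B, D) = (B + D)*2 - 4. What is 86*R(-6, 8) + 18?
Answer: 18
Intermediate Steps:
R(B, D) = -4 + 2*B + 2*D (R(B, D) = (2*B + 2*D) - 4 = -4 + 2*B + 2*D)
86*R(-6, 8) + 18 = 86*(-4 + 2*(-6) + 2*8) + 18 = 86*(-4 - 12 + 16) + 18 = 86*0 + 18 = 0 + 18 = 18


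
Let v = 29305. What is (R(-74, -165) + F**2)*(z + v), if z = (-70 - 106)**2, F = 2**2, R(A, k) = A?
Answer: -3496298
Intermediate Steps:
F = 4
z = 30976 (z = (-176)**2 = 30976)
(R(-74, -165) + F**2)*(z + v) = (-74 + 4**2)*(30976 + 29305) = (-74 + 16)*60281 = -58*60281 = -3496298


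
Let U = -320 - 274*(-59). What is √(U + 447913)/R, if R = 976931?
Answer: √463759/976931 ≈ 0.00069708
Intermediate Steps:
U = 15846 (U = -320 + 16166 = 15846)
√(U + 447913)/R = √(15846 + 447913)/976931 = √463759*(1/976931) = √463759/976931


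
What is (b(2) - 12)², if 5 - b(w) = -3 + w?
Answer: 36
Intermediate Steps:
b(w) = 8 - w (b(w) = 5 - (-3 + w) = 5 + (3 - w) = 8 - w)
(b(2) - 12)² = ((8 - 1*2) - 12)² = ((8 - 2) - 12)² = (6 - 12)² = (-6)² = 36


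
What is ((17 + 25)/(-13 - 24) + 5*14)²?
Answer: 6492304/1369 ≈ 4742.4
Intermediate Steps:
((17 + 25)/(-13 - 24) + 5*14)² = (42/(-37) + 70)² = (42*(-1/37) + 70)² = (-42/37 + 70)² = (2548/37)² = 6492304/1369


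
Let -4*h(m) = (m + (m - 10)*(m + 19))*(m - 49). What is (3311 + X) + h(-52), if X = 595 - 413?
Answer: 107683/2 ≈ 53842.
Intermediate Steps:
X = 182
h(m) = -(-49 + m)*(m + (-10 + m)*(19 + m))/4 (h(m) = -(m + (m - 10)*(m + 19))*(m - 49)/4 = -(m + (-10 + m)*(19 + m))*(-49 + m)/4 = -(-49 + m)*(m + (-10 + m)*(19 + m))/4)
(3311 + X) + h(-52) = (3311 + 182) + (-4655/2 + 170*(-52) - ¼*(-52)³ + (39/4)*(-52)²) = 3493 + (-4655/2 - 8840 - ¼*(-140608) + (39/4)*2704) = 3493 + (-4655/2 - 8840 + 35152 + 26364) = 3493 + 100697/2 = 107683/2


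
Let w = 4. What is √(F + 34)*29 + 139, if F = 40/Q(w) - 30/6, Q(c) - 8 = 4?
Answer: 139 + 29*√291/3 ≈ 303.90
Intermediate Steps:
Q(c) = 12 (Q(c) = 8 + 4 = 12)
F = -5/3 (F = 40/12 - 30/6 = 40*(1/12) - 30*⅙ = 10/3 - 5 = -5/3 ≈ -1.6667)
√(F + 34)*29 + 139 = √(-5/3 + 34)*29 + 139 = √(97/3)*29 + 139 = (√291/3)*29 + 139 = 29*√291/3 + 139 = 139 + 29*√291/3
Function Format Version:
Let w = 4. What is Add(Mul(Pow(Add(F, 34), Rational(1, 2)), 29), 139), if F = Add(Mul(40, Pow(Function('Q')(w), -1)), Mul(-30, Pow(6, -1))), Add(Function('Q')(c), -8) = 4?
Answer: Add(139, Mul(Rational(29, 3), Pow(291, Rational(1, 2)))) ≈ 303.90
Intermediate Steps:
Function('Q')(c) = 12 (Function('Q')(c) = Add(8, 4) = 12)
F = Rational(-5, 3) (F = Add(Mul(40, Pow(12, -1)), Mul(-30, Pow(6, -1))) = Add(Mul(40, Rational(1, 12)), Mul(-30, Rational(1, 6))) = Add(Rational(10, 3), -5) = Rational(-5, 3) ≈ -1.6667)
Add(Mul(Pow(Add(F, 34), Rational(1, 2)), 29), 139) = Add(Mul(Pow(Add(Rational(-5, 3), 34), Rational(1, 2)), 29), 139) = Add(Mul(Pow(Rational(97, 3), Rational(1, 2)), 29), 139) = Add(Mul(Mul(Rational(1, 3), Pow(291, Rational(1, 2))), 29), 139) = Add(Mul(Rational(29, 3), Pow(291, Rational(1, 2))), 139) = Add(139, Mul(Rational(29, 3), Pow(291, Rational(1, 2))))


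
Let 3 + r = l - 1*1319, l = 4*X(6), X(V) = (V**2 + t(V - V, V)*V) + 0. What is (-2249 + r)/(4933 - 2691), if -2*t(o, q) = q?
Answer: -3499/2242 ≈ -1.5607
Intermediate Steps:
t(o, q) = -q/2
X(V) = V**2/2 (X(V) = (V**2 + (-V/2)*V) + 0 = (V**2 - V**2/2) + 0 = V**2/2 + 0 = V**2/2)
l = 72 (l = 4*((1/2)*6**2) = 4*((1/2)*36) = 4*18 = 72)
r = -1250 (r = -3 + (72 - 1*1319) = -3 + (72 - 1319) = -3 - 1247 = -1250)
(-2249 + r)/(4933 - 2691) = (-2249 - 1250)/(4933 - 2691) = -3499/2242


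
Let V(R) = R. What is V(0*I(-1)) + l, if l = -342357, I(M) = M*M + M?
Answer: -342357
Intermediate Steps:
I(M) = M + M**2 (I(M) = M**2 + M = M + M**2)
V(0*I(-1)) + l = 0*(-(1 - 1)) - 342357 = 0*(-1*0) - 342357 = 0*0 - 342357 = 0 - 342357 = -342357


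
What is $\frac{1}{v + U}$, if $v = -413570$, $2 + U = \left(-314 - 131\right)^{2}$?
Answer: $- \frac{1}{215547} \approx -4.6394 \cdot 10^{-6}$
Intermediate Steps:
$U = 198023$ ($U = -2 + \left(-314 - 131\right)^{2} = -2 + \left(-445\right)^{2} = -2 + 198025 = 198023$)
$\frac{1}{v + U} = \frac{1}{-413570 + 198023} = \frac{1}{-215547} = - \frac{1}{215547}$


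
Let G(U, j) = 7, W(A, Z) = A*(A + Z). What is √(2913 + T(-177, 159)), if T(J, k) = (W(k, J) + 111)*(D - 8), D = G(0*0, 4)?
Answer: 4*√354 ≈ 75.260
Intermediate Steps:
D = 7
T(J, k) = -111 - k*(J + k) (T(J, k) = (k*(k + J) + 111)*(7 - 8) = (k*(J + k) + 111)*(-1) = (111 + k*(J + k))*(-1) = -111 - k*(J + k))
√(2913 + T(-177, 159)) = √(2913 + (-111 - 1*159*(-177 + 159))) = √(2913 + (-111 - 1*159*(-18))) = √(2913 + (-111 + 2862)) = √(2913 + 2751) = √5664 = 4*√354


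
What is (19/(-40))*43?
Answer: -817/40 ≈ -20.425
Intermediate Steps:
(19/(-40))*43 = (19*(-1/40))*43 = -19/40*43 = -817/40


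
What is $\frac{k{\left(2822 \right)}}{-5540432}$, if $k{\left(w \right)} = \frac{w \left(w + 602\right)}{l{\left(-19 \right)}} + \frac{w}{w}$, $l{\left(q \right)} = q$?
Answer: $\frac{9662509}{105268208} \approx 0.091789$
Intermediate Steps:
$k{\left(w \right)} = 1 - \frac{w \left(602 + w\right)}{19}$ ($k{\left(w \right)} = \frac{w \left(w + 602\right)}{-19} + \frac{w}{w} = w \left(602 + w\right) \left(- \frac{1}{19}\right) + 1 = - \frac{w \left(602 + w\right)}{19} + 1 = 1 - \frac{w \left(602 + w\right)}{19}$)
$\frac{k{\left(2822 \right)}}{-5540432} = \frac{1 - \frac{1698844}{19} - \frac{2822^{2}}{19}}{-5540432} = \left(1 - \frac{1698844}{19} - \frac{7963684}{19}\right) \left(- \frac{1}{5540432}\right) = \left(- \frac{9662509}{19}\right) \left(- \frac{1}{5540432}\right) = \frac{9662509}{105268208}$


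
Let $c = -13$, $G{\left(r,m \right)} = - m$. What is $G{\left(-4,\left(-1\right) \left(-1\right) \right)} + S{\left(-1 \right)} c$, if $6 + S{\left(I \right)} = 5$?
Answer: $12$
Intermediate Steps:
$S{\left(I \right)} = -1$ ($S{\left(I \right)} = -6 + 5 = -1$)
$G{\left(-4,\left(-1\right) \left(-1\right) \right)} + S{\left(-1 \right)} c = - \left(-1\right) \left(-1\right) - -13 = \left(-1\right) 1 + 13 = -1 + 13 = 12$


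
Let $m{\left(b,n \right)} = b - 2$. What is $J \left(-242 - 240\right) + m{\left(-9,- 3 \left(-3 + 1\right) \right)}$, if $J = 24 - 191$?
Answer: $80483$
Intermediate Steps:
$m{\left(b,n \right)} = -2 + b$
$J = -167$ ($J = 24 - 191 = -167$)
$J \left(-242 - 240\right) + m{\left(-9,- 3 \left(-3 + 1\right) \right)} = - 167 \left(-242 - 240\right) - 11 = \left(-167\right) \left(-482\right) - 11 = 80494 - 11 = 80483$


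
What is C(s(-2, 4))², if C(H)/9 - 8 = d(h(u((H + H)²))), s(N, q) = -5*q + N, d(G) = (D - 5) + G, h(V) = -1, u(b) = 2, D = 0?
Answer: 324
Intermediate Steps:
d(G) = -5 + G (d(G) = (0 - 5) + G = -5 + G)
s(N, q) = N - 5*q
C(H) = 18 (C(H) = 72 + 9*(-5 - 1) = 72 + 9*(-6) = 72 - 54 = 18)
C(s(-2, 4))² = 18² = 324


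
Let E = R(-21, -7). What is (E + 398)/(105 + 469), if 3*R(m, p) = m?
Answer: 391/574 ≈ 0.68118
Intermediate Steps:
R(m, p) = m/3
E = -7 (E = (1/3)*(-21) = -7)
(E + 398)/(105 + 469) = (-7 + 398)/(105 + 469) = 391/574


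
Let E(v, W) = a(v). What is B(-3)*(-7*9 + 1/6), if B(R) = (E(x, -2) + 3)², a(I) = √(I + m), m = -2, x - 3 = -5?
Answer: -1885/6 - 754*I ≈ -314.17 - 754.0*I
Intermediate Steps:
x = -2 (x = 3 - 5 = -2)
a(I) = √(-2 + I) (a(I) = √(I - 2) = √(-2 + I))
E(v, W) = √(-2 + v)
B(R) = (3 + 2*I)² (B(R) = (√(-2 - 2) + 3)² = (√(-4) + 3)² = (2*I + 3)² = (3 + 2*I)²)
B(-3)*(-7*9 + 1/6) = (5 + 12*I)*(-7*9 + 1/6) = (5 + 12*I)*(-63 + ⅙) = (5 + 12*I)*(-377/6) = -1885/6 - 754*I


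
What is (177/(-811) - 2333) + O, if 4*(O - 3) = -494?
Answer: -3979931/1622 ≈ -2453.7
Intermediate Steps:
O = -241/2 (O = 3 + (¼)*(-494) = 3 - 247/2 = -241/2 ≈ -120.50)
(177/(-811) - 2333) + O = (177/(-811) - 2333) - 241/2 = (177*(-1/811) - 2333) - 241/2 = (-177/811 - 2333) - 241/2 = -1892240/811 - 241/2 = -3979931/1622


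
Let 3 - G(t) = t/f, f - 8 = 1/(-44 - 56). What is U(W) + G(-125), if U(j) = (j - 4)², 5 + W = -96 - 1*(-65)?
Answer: 1293297/799 ≈ 1618.6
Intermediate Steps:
W = -36 (W = -5 + (-96 - 1*(-65)) = -5 + (-96 + 65) = -5 - 31 = -36)
f = 799/100 (f = 8 + 1/(-44 - 56) = 8 + 1/(-100) = 8 - 1/100 = 799/100 ≈ 7.9900)
G(t) = 3 - 100*t/799 (G(t) = 3 - t/799/100 = 3 - t*100/799 = 3 - 100*t/799)
U(j) = (-4 + j)²
U(W) + G(-125) = (-4 - 36)² + (3 - 100/799*(-125)) = (-40)² + (3 + 12500/799) = 1600 + 14897/799 = 1293297/799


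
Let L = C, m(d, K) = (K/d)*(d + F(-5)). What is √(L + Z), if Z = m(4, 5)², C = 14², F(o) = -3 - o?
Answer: √1009/2 ≈ 15.882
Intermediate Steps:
m(d, K) = K*(2 + d)/d (m(d, K) = (K/d)*(d + (-3 - 1*(-5))) = (K/d)*(d + (-3 + 5)) = (K/d)*(d + 2) = (K/d)*(2 + d) = K*(2 + d)/d)
C = 196
Z = 225/4 (Z = (5*(2 + 4)/4)² = (5*(¼)*6)² = (15/2)² = 225/4 ≈ 56.250)
L = 196
√(L + Z) = √(196 + 225/4) = √(1009/4) = √1009/2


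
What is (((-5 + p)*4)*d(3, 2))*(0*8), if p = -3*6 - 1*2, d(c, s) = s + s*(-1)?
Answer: 0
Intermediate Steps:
d(c, s) = 0 (d(c, s) = s - s = 0)
p = -20 (p = -18 - 2 = -20)
(((-5 + p)*4)*d(3, 2))*(0*8) = (((-5 - 20)*4)*0)*(0*8) = (-25*4*0)*0 = -100*0*0 = 0*0 = 0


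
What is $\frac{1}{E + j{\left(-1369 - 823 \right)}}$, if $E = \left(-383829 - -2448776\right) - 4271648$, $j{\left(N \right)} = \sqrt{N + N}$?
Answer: $- \frac{2206701}{4869529307785} - \frac{4 i \sqrt{274}}{4869529307785} \approx -4.5317 \cdot 10^{-7} - 1.3597 \cdot 10^{-11} i$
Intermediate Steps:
$j{\left(N \right)} = \sqrt{2} \sqrt{N}$ ($j{\left(N \right)} = \sqrt{2 N} = \sqrt{2} \sqrt{N}$)
$E = -2206701$ ($E = \left(-383829 + 2448776\right) - 4271648 = 2064947 - 4271648 = -2206701$)
$\frac{1}{E + j{\left(-1369 - 823 \right)}} = \frac{1}{-2206701 + \sqrt{2} \sqrt{-1369 - 823}} = \frac{1}{-2206701 + \sqrt{2} \sqrt{-2192}} = \frac{1}{-2206701 + \sqrt{2} \cdot 4 i \sqrt{137}} = \frac{1}{-2206701 + 4 i \sqrt{274}}$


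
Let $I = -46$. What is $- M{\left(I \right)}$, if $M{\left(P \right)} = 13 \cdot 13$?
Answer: $-169$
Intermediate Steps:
$M{\left(P \right)} = 169$
$- M{\left(I \right)} = \left(-1\right) 169 = -169$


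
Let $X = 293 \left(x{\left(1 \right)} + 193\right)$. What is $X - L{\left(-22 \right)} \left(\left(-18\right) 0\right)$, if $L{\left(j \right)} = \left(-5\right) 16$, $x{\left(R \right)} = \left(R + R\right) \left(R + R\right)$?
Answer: $57721$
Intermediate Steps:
$x{\left(R \right)} = 4 R^{2}$ ($x{\left(R \right)} = 2 R 2 R = 4 R^{2}$)
$L{\left(j \right)} = -80$
$X = 57721$ ($X = 293 \left(4 \cdot 1^{2} + 193\right) = 293 \left(4 \cdot 1 + 193\right) = 293 \left(4 + 193\right) = 293 \cdot 197 = 57721$)
$X - L{\left(-22 \right)} \left(\left(-18\right) 0\right) = 57721 - - 80 \left(\left(-18\right) 0\right) = 57721 - \left(-80\right) 0 = 57721 - 0 = 57721 + 0 = 57721$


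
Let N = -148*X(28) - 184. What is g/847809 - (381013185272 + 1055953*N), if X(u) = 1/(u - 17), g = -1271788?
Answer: -3551346008224395152/9325899 ≈ -3.8080e+11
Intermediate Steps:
X(u) = 1/(-17 + u)
N = -2172/11 (N = -148/(-17 + 28) - 184 = -148/11 - 184 = -2172/11 ≈ -197.45)
g/847809 - (381013185272 + 1055953*N) = -1271788/847809 - 1055953/(1/(-2172/11 + 360824)) = -1271788*1/847809 - 1055953/(1/(3966892/11)) = -1271788/847809 - 1055953/11/3966892 = -1271788/847809 - 1055953*3966892/11 = -1271788/847809 - 4188851508076/11 = -3551346008224395152/9325899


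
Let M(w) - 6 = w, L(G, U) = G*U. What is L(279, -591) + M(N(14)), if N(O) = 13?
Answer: -164870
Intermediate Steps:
M(w) = 6 + w
L(279, -591) + M(N(14)) = 279*(-591) + (6 + 13) = -164889 + 19 = -164870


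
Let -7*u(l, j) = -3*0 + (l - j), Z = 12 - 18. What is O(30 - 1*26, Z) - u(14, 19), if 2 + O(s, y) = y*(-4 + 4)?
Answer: -19/7 ≈ -2.7143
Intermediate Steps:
Z = -6
O(s, y) = -2 (O(s, y) = -2 + y*(-4 + 4) = -2 + y*0 = -2 + 0 = -2)
u(l, j) = -l/7 + j/7 (u(l, j) = -(-3*0 + (l - j))/7 = -(0 + (l - j))/7 = -(l - j)/7 = -l/7 + j/7)
O(30 - 1*26, Z) - u(14, 19) = -2 - (-⅐*14 + (⅐)*19) = -2 - (-2 + 19/7) = -2 - 1*5/7 = -2 - 5/7 = -19/7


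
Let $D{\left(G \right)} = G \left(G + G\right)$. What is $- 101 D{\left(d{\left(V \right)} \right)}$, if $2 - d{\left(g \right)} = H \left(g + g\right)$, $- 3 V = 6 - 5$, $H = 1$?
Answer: $- \frac{12928}{9} \approx -1436.4$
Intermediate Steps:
$V = - \frac{1}{3}$ ($V = - \frac{6 - 5}{3} = \left(- \frac{1}{3}\right) 1 = - \frac{1}{3} \approx -0.33333$)
$d{\left(g \right)} = 2 - 2 g$ ($d{\left(g \right)} = 2 - 1 \left(g + g\right) = 2 - 1 \cdot 2 g = 2 - 2 g$)
$D{\left(G \right)} = 2 G^{2}$ ($D{\left(G \right)} = G 2 G = 2 G^{2}$)
$- 101 D{\left(d{\left(V \right)} \right)} = - 101 \cdot 2 \left(2 - - \frac{2}{3}\right)^{2} = - 101 \cdot 2 \left(2 + \frac{2}{3}\right)^{2} = - 101 \cdot 2 \left(\frac{8}{3}\right)^{2} = - 101 \cdot 2 \cdot \frac{64}{9} = \left(-101\right) \frac{128}{9} = - \frac{12928}{9}$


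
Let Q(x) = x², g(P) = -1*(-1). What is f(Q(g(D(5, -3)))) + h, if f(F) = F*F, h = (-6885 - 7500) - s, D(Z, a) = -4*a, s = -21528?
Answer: 7144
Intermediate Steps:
h = 7143 (h = (-6885 - 7500) - 1*(-21528) = -14385 + 21528 = 7143)
g(P) = 1
f(F) = F²
f(Q(g(D(5, -3)))) + h = (1²)² + 7143 = 1² + 7143 = 1 + 7143 = 7144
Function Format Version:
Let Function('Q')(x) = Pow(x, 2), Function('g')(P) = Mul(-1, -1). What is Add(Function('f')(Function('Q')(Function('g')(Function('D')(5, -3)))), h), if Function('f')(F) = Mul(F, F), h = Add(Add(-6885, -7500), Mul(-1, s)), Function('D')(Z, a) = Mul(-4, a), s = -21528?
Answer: 7144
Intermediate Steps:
h = 7143 (h = Add(Add(-6885, -7500), Mul(-1, -21528)) = Add(-14385, 21528) = 7143)
Function('g')(P) = 1
Function('f')(F) = Pow(F, 2)
Add(Function('f')(Function('Q')(Function('g')(Function('D')(5, -3)))), h) = Add(Pow(Pow(1, 2), 2), 7143) = Add(Pow(1, 2), 7143) = Add(1, 7143) = 7144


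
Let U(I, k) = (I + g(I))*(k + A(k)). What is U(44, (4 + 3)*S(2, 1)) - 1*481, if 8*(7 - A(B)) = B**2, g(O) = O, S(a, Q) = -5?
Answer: -16420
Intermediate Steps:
A(B) = 7 - B**2/8
U(I, k) = 2*I*(7 + k - k**2/8) (U(I, k) = (I + I)*(k + (7 - k**2/8)) = (2*I)*(7 + k - k**2/8) = 2*I*(7 + k - k**2/8))
U(44, (4 + 3)*S(2, 1)) - 1*481 = (1/4)*44*(56 - ((4 + 3)*(-5))**2 + 8*((4 + 3)*(-5))) - 1*481 = (1/4)*44*(56 - (7*(-5))**2 + 8*(7*(-5))) - 481 = (1/4)*44*(56 - 1*(-35)**2 + 8*(-35)) - 481 = (1/4)*44*(56 - 1*1225 - 280) - 481 = (1/4)*44*(56 - 1225 - 280) - 481 = (1/4)*44*(-1449) - 481 = -15939 - 481 = -16420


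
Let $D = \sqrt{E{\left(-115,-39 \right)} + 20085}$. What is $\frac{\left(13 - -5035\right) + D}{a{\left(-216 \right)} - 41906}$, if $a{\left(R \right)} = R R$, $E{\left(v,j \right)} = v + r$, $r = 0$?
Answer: $\frac{2524}{2375} + \frac{\sqrt{19970}}{4750} \approx 1.0925$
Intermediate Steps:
$E{\left(v,j \right)} = v$ ($E{\left(v,j \right)} = v + 0 = v$)
$a{\left(R \right)} = R^{2}$
$D = \sqrt{19970}$ ($D = \sqrt{-115 + 20085} = \sqrt{19970} \approx 141.32$)
$\frac{\left(13 - -5035\right) + D}{a{\left(-216 \right)} - 41906} = \frac{\left(13 - -5035\right) + \sqrt{19970}}{\left(-216\right)^{2} - 41906} = \frac{\left(13 + 5035\right) + \sqrt{19970}}{46656 - 41906} = \frac{5048 + \sqrt{19970}}{4750} = \left(5048 + \sqrt{19970}\right) \frac{1}{4750} = \frac{2524}{2375} + \frac{\sqrt{19970}}{4750}$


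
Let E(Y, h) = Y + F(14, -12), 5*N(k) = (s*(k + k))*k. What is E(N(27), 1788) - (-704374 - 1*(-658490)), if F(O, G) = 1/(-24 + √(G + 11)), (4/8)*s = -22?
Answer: 95359516/2885 - I/577 ≈ 33054.0 - 0.0017331*I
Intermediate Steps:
s = -44 (s = 2*(-22) = -44)
N(k) = -88*k²/5 (N(k) = ((-44*(k + k))*k)/5 = ((-88*k)*k)/5 = (-88*k²)/5 = -88*k²/5)
F(O, G) = 1/(-24 + √(11 + G))
E(Y, h) = Y + (-24 - I)/577 (E(Y, h) = Y + 1/(-24 + √(11 - 12)) = Y + 1/(-24 + √(-1)) = Y + 1/(-24 + I) = Y + (-24 - I)/577)
E(N(27), 1788) - (-704374 - 1*(-658490)) = (-24/577 - 88/5*27² - I/577) - (-704374 - 1*(-658490)) = (-24/577 - 88/5*729 - I/577) - (-704374 + 658490) = (-24/577 - 64152/5 - I/577) - 1*(-45884) = (-37015824/2885 - I/577) + 45884 = 95359516/2885 - I/577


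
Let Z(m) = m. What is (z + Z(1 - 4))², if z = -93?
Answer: 9216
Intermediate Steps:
(z + Z(1 - 4))² = (-93 + (1 - 4))² = (-93 - 3)² = (-96)² = 9216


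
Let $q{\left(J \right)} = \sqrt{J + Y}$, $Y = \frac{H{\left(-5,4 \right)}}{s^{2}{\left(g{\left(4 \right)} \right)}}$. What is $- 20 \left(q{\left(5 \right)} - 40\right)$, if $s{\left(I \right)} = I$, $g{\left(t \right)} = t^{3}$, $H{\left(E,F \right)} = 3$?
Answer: $800 - \frac{5 \sqrt{20483}}{16} \approx 755.28$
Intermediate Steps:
$Y = \frac{3}{4096}$ ($Y = \frac{3}{\left(4^{3}\right)^{2}} = \frac{3}{64^{2}} = \frac{3}{4096} \approx 0.00073242$)
$q{\left(J \right)} = \sqrt{\frac{3}{4096} + J}$ ($q{\left(J \right)} = \sqrt{J + \frac{3}{4096}} = \sqrt{\frac{3}{4096} + J}$)
$- 20 \left(q{\left(5 \right)} - 40\right) = - 20 \left(\frac{\sqrt{3 + 4096 \cdot 5}}{64} - 40\right) = - 20 \left(\frac{\sqrt{3 + 20480}}{64} - 40\right) = - 20 \left(\frac{\sqrt{20483}}{64} - 40\right) = - 20 \left(-40 + \frac{\sqrt{20483}}{64}\right) = 800 - \frac{5 \sqrt{20483}}{16}$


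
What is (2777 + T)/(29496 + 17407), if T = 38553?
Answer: 41330/46903 ≈ 0.88118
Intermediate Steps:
(2777 + T)/(29496 + 17407) = (2777 + 38553)/(29496 + 17407) = 41330/46903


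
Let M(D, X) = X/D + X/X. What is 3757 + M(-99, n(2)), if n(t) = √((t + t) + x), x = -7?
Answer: 3758 - I*√3/99 ≈ 3758.0 - 0.017495*I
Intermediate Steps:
n(t) = √(-7 + 2*t) (n(t) = √((t + t) - 7) = √(2*t - 7) = √(-7 + 2*t))
M(D, X) = 1 + X/D (M(D, X) = X/D + 1 = 1 + X/D)
3757 + M(-99, n(2)) = 3757 + (-99 + √(-7 + 2*2))/(-99) = 3757 - (-99 + √(-7 + 4))/99 = 3757 - (-99 + √(-3))/99 = 3757 - (-99 + I*√3)/99 = 3757 + (1 - I*√3/99) = 3758 - I*√3/99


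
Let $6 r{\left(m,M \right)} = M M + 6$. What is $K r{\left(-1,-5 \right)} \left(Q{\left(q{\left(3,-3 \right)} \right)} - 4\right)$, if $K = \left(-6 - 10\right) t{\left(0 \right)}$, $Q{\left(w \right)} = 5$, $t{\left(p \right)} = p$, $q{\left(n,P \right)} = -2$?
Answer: $0$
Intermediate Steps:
$r{\left(m,M \right)} = 1 + \frac{M^{2}}{6}$ ($r{\left(m,M \right)} = \frac{M M + 6}{6} = \frac{M^{2} + 6}{6} = \frac{6 + M^{2}}{6} = 1 + \frac{M^{2}}{6}$)
$K = 0$ ($K = \left(-6 - 10\right) 0 = \left(-16\right) 0 = 0$)
$K r{\left(-1,-5 \right)} \left(Q{\left(q{\left(3,-3 \right)} \right)} - 4\right) = 0 \left(1 + \frac{\left(-5\right)^{2}}{6}\right) \left(5 - 4\right) = 0 \left(1 + \frac{1}{6} \cdot 25\right) 1 = 0 \left(1 + \frac{25}{6}\right) 1 = 0 \cdot \frac{31}{6} \cdot 1 = 0 \cdot \frac{31}{6} = 0$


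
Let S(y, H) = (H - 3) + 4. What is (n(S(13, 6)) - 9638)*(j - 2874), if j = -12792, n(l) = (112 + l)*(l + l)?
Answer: 124889352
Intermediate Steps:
S(y, H) = 1 + H (S(y, H) = (-3 + H) + 4 = 1 + H)
n(l) = 2*l*(112 + l) (n(l) = (112 + l)*(2*l) = 2*l*(112 + l))
(n(S(13, 6)) - 9638)*(j - 2874) = (2*(1 + 6)*(112 + (1 + 6)) - 9638)*(-12792 - 2874) = (2*7*(112 + 7) - 9638)*(-15666) = (2*7*119 - 9638)*(-15666) = (1666 - 9638)*(-15666) = -7972*(-15666) = 124889352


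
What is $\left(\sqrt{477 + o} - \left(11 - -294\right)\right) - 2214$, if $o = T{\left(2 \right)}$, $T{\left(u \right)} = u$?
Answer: $-2519 + \sqrt{479} \approx -2497.1$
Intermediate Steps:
$o = 2$
$\left(\sqrt{477 + o} - \left(11 - -294\right)\right) - 2214 = \left(\sqrt{477 + 2} - \left(11 - -294\right)\right) - 2214 = \left(\sqrt{479} - \left(11 + 294\right)\right) - 2214 = \left(\sqrt{479} - 305\right) - 2214 = \left(-305 + \sqrt{479}\right) - 2214 = -2519 + \sqrt{479}$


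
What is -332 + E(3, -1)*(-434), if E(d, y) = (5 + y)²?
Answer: -7276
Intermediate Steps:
-332 + E(3, -1)*(-434) = -332 + (5 - 1)²*(-434) = -332 + 4²*(-434) = -332 + 16*(-434) = -332 - 6944 = -7276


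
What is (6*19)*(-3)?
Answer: -342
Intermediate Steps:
(6*19)*(-3) = 114*(-3) = -342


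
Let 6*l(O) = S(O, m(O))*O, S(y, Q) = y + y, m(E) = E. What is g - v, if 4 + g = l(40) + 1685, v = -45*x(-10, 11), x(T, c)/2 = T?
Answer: 3943/3 ≈ 1314.3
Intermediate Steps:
x(T, c) = 2*T
v = 900 (v = -90*(-10) = -45*(-20) = 900)
S(y, Q) = 2*y
l(O) = O²/3 (l(O) = ((2*O)*O)/6 = (2*O²)/6 = O²/3)
g = 6643/3 (g = -4 + ((⅓)*40² + 1685) = -4 + ((⅓)*1600 + 1685) = -4 + (1600/3 + 1685) = -4 + 6655/3 = 6643/3 ≈ 2214.3)
g - v = 6643/3 - 1*900 = 6643/3 - 900 = 3943/3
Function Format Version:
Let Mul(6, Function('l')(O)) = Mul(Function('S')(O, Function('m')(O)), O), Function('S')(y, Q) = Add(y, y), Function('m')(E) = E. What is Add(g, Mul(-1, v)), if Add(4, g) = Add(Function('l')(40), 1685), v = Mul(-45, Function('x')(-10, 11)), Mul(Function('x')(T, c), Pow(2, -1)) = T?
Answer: Rational(3943, 3) ≈ 1314.3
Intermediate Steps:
Function('x')(T, c) = Mul(2, T)
v = 900 (v = Mul(-45, Mul(2, -10)) = Mul(-45, -20) = 900)
Function('S')(y, Q) = Mul(2, y)
Function('l')(O) = Mul(Rational(1, 3), Pow(O, 2)) (Function('l')(O) = Mul(Rational(1, 6), Mul(Mul(2, O), O)) = Mul(Rational(1, 6), Mul(2, Pow(O, 2))) = Mul(Rational(1, 3), Pow(O, 2)))
g = Rational(6643, 3) (g = Add(-4, Add(Mul(Rational(1, 3), Pow(40, 2)), 1685)) = Add(-4, Add(Mul(Rational(1, 3), 1600), 1685)) = Add(-4, Add(Rational(1600, 3), 1685)) = Add(-4, Rational(6655, 3)) = Rational(6643, 3) ≈ 2214.3)
Add(g, Mul(-1, v)) = Add(Rational(6643, 3), Mul(-1, 900)) = Add(Rational(6643, 3), -900) = Rational(3943, 3)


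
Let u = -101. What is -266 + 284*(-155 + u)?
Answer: -72970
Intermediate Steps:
-266 + 284*(-155 + u) = -266 + 284*(-155 - 101) = -266 + 284*(-256) = -266 - 72704 = -72970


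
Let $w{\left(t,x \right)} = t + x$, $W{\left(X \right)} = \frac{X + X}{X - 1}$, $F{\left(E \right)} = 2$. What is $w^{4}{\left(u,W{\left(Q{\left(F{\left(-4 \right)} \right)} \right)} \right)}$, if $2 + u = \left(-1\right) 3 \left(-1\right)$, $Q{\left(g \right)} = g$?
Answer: $625$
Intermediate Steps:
$W{\left(X \right)} = \frac{2 X}{-1 + X}$
$u = 1$ ($u = -2 + \left(-1\right) 3 \left(-1\right) = -2 - -3 = -2 + 3 = 1$)
$w^{4}{\left(u,W{\left(Q{\left(F{\left(-4 \right)} \right)} \right)} \right)} = \left(1 + 2 \cdot 2 \frac{1}{-1 + 2}\right)^{4} = \left(1 + 2 \cdot 2 \cdot 1^{-1}\right)^{4} = \left(1 + 2 \cdot 2 \cdot 1\right)^{4} = \left(1 + 4\right)^{4} = 5^{4} = 625$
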